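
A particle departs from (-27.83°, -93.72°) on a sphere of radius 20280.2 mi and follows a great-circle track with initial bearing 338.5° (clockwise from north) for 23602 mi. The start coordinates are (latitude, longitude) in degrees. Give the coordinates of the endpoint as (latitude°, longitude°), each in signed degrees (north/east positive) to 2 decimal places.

34.80°, -117.92°

Angular distance δ = d/R = 23602/20280.2 = 1.16380 rad; initial bearing θ = 5.9079 rad.
sin φ₂ = sin φ₁ cos δ + cos φ₁ sin δ cos θ = (-0.4668)(0.3959) + (0.8843)(0.9183)(0.9304) = 0.5708, so φ₂ = 34.80°.
Δλ = atan2(sin θ sin δ cos φ₁, cos δ − sin φ₁ sin φ₂) = atan2(-0.2976, 0.6623) = -24.198°.
λ₂ = -93.720° − 24.198° = -117.92°.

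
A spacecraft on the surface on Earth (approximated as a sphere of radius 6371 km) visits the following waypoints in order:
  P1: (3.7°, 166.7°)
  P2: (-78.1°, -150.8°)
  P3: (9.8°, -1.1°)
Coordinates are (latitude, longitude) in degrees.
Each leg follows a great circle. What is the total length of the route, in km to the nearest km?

21674 km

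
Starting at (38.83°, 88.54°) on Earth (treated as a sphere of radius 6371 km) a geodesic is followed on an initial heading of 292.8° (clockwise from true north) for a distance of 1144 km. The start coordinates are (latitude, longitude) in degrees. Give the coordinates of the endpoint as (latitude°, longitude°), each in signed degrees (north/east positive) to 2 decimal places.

Angular distance δ = d/R = 1144/6371 = 0.17956 rad; initial bearing θ = 5.1103 rad.
sin φ₂ = sin φ₁ cos δ + cos φ₁ sin δ cos θ = (0.6270)(0.9839) + (0.7790)(0.1786)(0.3875) = 0.6708, so φ₂ = 42.13°.
Δλ = atan2(sin θ sin δ cos φ₁, cos δ − sin φ₁ sin φ₂) = atan2(-0.1283, 0.5633) = -12.827°.
λ₂ = 88.540° − 12.827° = 75.71°.

42.13°, 75.71°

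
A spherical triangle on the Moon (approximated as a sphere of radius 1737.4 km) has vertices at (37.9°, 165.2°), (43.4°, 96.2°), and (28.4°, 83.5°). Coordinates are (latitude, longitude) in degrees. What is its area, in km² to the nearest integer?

266161 km²

Side lengths (central angles): a = 0.3166, b = 1.1676, c = 0.8924 rad; semiperimeter s = 1.1883.
By l'Huilier's theorem, tan(E/4) = √[tan(s/2) tan((s−a)/2) tan((s−b)/2) tan((s−c)/2)], giving spherical excess E = 0.0882 rad.
Area = E·R² = 0.0882 × (1737.4)² ≈ 266161 km².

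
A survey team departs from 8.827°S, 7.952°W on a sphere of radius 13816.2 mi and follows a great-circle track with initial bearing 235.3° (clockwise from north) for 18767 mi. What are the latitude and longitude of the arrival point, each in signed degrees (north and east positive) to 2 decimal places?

Angular distance δ = d/R = 18767/13816.2 = 1.35833 rad; initial bearing θ = 4.1068 rad.
sin φ₂ = sin φ₁ cos δ + cos φ₁ sin δ cos θ = (-0.1535)(0.2109) + (0.9882)(0.9775)(-0.5693) = -0.5822, so φ₂ = -35.61°.
Δλ = atan2(sin θ sin δ cos φ₁, cos δ − sin φ₁ sin φ₂) = atan2(-0.7941, 0.1215) = -81.300°.
λ₂ = -7.952° − 81.300° = -89.25°.

-35.61°, -89.25°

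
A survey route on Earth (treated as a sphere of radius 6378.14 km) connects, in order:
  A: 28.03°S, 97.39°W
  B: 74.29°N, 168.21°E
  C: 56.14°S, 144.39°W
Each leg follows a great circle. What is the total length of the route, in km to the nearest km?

28085 km

Leg A→B: central angle 2.0609 rad, distance 13144.7 km.
Leg B→C: central angle 2.3424 rad, distance 14940.0 km.
Total: 13144.7 + 14940.0 ≈ 28085 km.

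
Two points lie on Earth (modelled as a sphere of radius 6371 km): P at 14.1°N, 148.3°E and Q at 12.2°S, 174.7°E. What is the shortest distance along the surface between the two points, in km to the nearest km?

4125 km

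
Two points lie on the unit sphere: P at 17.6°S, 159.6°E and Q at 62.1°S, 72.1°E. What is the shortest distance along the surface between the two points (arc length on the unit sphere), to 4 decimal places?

1.2800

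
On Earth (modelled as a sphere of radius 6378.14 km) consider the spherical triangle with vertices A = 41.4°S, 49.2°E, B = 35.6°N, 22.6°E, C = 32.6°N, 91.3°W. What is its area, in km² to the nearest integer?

77907313 km²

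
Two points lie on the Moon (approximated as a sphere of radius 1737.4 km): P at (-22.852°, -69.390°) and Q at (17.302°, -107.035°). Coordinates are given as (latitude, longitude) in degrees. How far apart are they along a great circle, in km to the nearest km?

1652 km

In radians: φ₁ = -0.3988, φ₂ = 0.3020, Δλ = -37.645° = -0.6570 rad.
cos c = sin φ₁ sin φ₂ + cos φ₁ cos φ₂ cos Δλ = (-0.3884)(0.2974) + (0.9215)(0.9548)(0.7918) = 0.58115,
so c = arccos(0.58115) = 0.95066 rad.
Distance = R·c = 1737.4 × 0.9507 ≈ 1652 km.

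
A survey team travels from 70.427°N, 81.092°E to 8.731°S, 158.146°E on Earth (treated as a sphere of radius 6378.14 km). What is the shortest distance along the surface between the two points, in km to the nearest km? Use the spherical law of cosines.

With latitudes φ₁ = 70.427°, φ₂ = -8.731° and longitude difference Δλ = 77.054°:
cos c = sin φ₁ sin φ₂ + cos φ₁ cos φ₂ cos Δλ = (0.9422)(-0.1518) + (0.3350)(0.9884)(0.2240) = -0.06884,
so c = arccos(-0.06884) = 1.63969 rad.
Distance = R·c = 6378.14 × 1.6397 ≈ 10458 km.

10458 km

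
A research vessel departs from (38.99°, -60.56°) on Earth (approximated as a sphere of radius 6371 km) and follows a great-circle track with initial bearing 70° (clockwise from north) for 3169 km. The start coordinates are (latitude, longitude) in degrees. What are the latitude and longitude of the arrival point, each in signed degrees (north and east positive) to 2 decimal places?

42.83°, -22.87°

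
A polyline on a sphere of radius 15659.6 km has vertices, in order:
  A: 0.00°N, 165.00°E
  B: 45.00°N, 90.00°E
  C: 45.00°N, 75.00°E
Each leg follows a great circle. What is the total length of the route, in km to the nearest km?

24611 km

Leg A→B: central angle 1.3867 rad, distance 21715.9 km.
Leg B→C: central angle 0.1849 rad, distance 2894.8 km.
Total: 21715.9 + 2894.8 ≈ 24611 km.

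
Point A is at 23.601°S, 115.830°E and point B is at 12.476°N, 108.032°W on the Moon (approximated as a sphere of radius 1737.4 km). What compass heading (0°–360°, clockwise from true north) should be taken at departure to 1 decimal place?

97.1°

With φ₁ = -0.4119, φ₂ = 0.2177, Δλ = 2.3761 rad, the forward-azimuth formula gives
θ = atan2( sin Δλ cos φ₂ , cos φ₁ sin φ₂ − sin φ₁ cos φ₂ cos Δλ ) = atan2(0.6766, -0.0839) = 97.07°.
So the initial bearing is 97.1°.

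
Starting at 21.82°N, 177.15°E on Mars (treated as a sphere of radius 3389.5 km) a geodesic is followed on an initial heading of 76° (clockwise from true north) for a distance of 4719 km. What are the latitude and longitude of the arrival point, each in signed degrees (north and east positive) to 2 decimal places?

Angular distance δ = d/R = 4719/3389.5 = 1.39224 rad; initial bearing θ = 1.3265 rad.
sin φ₂ = sin φ₁ cos δ + cos φ₁ sin δ cos θ = (0.3717)(0.1776) + (0.9284)(0.9841)(0.2419) = 0.2870, so φ₂ = 16.68°.
Δλ = atan2(sin θ sin δ cos φ₁, cos δ − sin φ₁ sin φ₂) = atan2(0.8865, 0.0709) = 85.426°.
λ₂ = 177.150° + 85.426° = 262.58° → -97.42° after wrapping to (−180°, 180°].

16.68°, -97.42°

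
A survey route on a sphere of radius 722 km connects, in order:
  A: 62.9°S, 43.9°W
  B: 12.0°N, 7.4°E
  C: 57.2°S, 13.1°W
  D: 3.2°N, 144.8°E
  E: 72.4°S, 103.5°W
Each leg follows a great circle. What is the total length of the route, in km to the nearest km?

4771 km

Leg A→B: central angle 1.4771 rad, distance 1066.5 km.
Leg B→C: central angle 1.2434 rad, distance 897.8 km.
Leg C→D: central angle 2.1508 rad, distance 1552.9 km.
Leg D→E: central angle 1.7364 rad, distance 1253.7 km.
Total: 1066.5 + 897.8 + 1552.9 + 1253.7 ≈ 4771 km.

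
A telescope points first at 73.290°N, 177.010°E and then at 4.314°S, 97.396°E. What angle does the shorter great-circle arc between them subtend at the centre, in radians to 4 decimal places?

1.5912 rad

In radians: φ₁ = 1.2792, φ₂ = -0.0753, Δλ = -79.614° = -1.3895 rad.
cos c = sin φ₁ sin φ₂ + cos φ₁ cos φ₂ cos Δλ = (0.9578)(-0.0752) + (0.2875)(0.9972)(0.1803) = -0.02036,
so c = arccos(-0.02036) = 1.59116 rad.
So the angular separation is 1.5912 rad.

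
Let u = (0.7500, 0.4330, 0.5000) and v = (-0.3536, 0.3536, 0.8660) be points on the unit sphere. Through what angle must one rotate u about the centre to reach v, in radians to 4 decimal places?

u·v = 0.3209; |u| = 1.0000, |v| = 1.0000.
cos θ = (u·v)/(|u||v|) = 0.3209, so θ = 1.2441 rad.

1.2441 rad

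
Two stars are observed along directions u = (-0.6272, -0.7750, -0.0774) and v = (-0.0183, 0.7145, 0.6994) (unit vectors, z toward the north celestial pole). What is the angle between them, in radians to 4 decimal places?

u·v = -0.5964; |u| = 1.0000, |v| = 1.0000.
cos θ = (u·v)/(|u||v|) = -0.5964, so θ = 2.2098 rad.

2.2098 rad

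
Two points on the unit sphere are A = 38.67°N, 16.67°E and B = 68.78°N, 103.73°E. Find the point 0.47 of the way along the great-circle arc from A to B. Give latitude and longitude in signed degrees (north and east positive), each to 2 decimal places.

59.47°, 38.75°

Central angle δ = 0.9311 rad. Interpolating on the sphere with fraction f = 0.47:
P = [sin((1−f)δ)·A + sin(fδ)·B] / sin δ = 0.5904·A + 0.5282·B in Cartesian coordinates,
giving P = (0.3962, 0.3180, 0.8613), i.e. latitude 59.47°, longitude 38.75°.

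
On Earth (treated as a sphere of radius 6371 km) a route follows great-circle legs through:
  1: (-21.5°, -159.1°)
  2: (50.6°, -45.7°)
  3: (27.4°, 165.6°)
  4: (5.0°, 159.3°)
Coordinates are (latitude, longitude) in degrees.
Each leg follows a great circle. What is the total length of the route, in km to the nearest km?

26865 km

Leg 1→2: central angle 2.1150 rad, distance 13474.8 km.
Leg 2→3: central angle 1.6970 rad, distance 10811.8 km.
Leg 3→4: central angle 0.4047 rad, distance 2578.6 km.
Total: 13474.8 + 10811.8 + 2578.6 ≈ 26865 km.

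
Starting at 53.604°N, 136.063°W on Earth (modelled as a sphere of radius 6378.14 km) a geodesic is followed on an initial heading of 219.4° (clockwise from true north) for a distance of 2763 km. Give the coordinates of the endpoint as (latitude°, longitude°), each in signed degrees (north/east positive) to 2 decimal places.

32.56°, -154.49°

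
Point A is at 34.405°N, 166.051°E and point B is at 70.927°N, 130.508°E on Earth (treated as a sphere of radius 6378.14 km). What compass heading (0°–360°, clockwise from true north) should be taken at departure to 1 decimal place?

With φ₁ = 0.6005, φ₂ = 1.2379, Δλ = -0.6203 rad, the forward-azimuth formula gives
θ = atan2( sin Δλ cos φ₂ , cos φ₁ sin φ₂ − sin φ₁ cos φ₂ cos Δλ ) = atan2(-0.1900, 0.6295) = -16.79°.
Adding 360° brings this into [0°, 360°): 343.2°.

343.2°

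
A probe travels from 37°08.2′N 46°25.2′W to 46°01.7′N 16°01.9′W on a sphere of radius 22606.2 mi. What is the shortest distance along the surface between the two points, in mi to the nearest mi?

9558 mi

Let φ₁ = 0.6482 rad, φ₂ = 0.8033 rad, and Δλ = 0.5304 rad.
cos c = sin φ₁ sin φ₂ + cos φ₁ cos φ₂ cos Δλ = (0.6037)(0.7197) + (0.7972)(0.6943)(0.8626) = 0.91194,
so c = arccos(0.91194) = 0.42281 rad.
Distance = R·c = 22606.2 × 0.4228 ≈ 9558 mi.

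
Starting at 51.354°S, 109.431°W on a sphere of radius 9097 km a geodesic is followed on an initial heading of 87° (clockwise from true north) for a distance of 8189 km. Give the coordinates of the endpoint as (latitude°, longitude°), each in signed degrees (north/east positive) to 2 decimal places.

-27.37°, -47.67°

Angular distance δ = d/R = 8189/9097 = 0.90019 rad; initial bearing θ = 1.5184 rad.
sin φ₂ = sin φ₁ cos δ + cos φ₁ sin δ cos θ = (-0.7810)(0.6215) + (0.6245)(0.7834)(0.0523) = -0.4598, so φ₂ = -27.37°.
Δλ = atan2(sin θ sin δ cos φ₁, cos δ − sin φ₁ sin φ₂) = atan2(0.4886, 0.2624) = 61.764°.
λ₂ = -109.431° + 61.764° = -47.67°.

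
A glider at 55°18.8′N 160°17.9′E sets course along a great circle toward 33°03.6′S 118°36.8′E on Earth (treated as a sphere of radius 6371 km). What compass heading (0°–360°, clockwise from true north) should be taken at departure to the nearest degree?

Δλ = -41.685° = -0.7275 rad.
y = sin Δλ · cos φ₂ = (-0.6650)(0.8381) = -0.5574
x = cos φ₁ sin φ₂ − sin φ₁ cos φ₂ cos Δλ = (0.5691)(-0.5455) − (0.8223)(0.8381)(0.7468) = -0.8251
θ = atan2(y, x) = -145.96°; adding 360° gives 214°.

214°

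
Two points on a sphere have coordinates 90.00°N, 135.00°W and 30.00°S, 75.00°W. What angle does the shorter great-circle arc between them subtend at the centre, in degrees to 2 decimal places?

120.00°

With latitudes φ₁ = 90.000°, φ₂ = -30.000° and longitude difference Δλ = 60.000°:
cos c = sin φ₁ sin φ₂ + cos φ₁ cos φ₂ cos Δλ = (1.0000)(-0.5000) + (0.0000)(0.8660)(0.5000) = -0.50000,
so c = arccos(-0.50000) = 2.09440 rad.
So the angular separation is 120.00°.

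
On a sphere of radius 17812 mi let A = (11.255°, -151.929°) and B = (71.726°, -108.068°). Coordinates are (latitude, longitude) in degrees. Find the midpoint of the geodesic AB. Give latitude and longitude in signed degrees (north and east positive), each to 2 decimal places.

Central angle δ = 1.1516 rad. Interpolating on the sphere with fraction f = 0.5:
P = [sin((1−f)δ)·A + sin(fδ)·B] / sin δ = 0.5961·A + 0.5961·B in Cartesian coordinates,
giving P = (-0.5738, -0.4528, 0.6824), i.e. latitude 43.03°, longitude -141.72°.

43.03°, -141.72°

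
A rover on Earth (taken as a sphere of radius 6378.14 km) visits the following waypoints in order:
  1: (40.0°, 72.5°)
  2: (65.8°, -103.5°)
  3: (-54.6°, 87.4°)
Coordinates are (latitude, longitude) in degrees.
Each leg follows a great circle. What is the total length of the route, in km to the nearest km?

26912 km

Leg 1→2: central angle 1.2942 rad, distance 8254.8 km.
Leg 2→3: central angle 2.9252 rad, distance 18657.1 km.
Total: 8254.8 + 18657.1 ≈ 26912 km.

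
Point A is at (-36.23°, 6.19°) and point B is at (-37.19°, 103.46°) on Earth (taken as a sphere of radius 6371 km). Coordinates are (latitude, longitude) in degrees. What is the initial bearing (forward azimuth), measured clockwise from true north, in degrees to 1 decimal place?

With φ₁ = -0.6323, φ₂ = -0.6491, Δλ = 1.6977 rad, the forward-azimuth formula gives
θ = atan2( sin Δλ cos φ₂ , cos φ₁ sin φ₂ − sin φ₁ cos φ₂ cos Δλ ) = atan2(0.7902, -0.5472) = 124.70°.
So the initial bearing is 124.7°.

124.7°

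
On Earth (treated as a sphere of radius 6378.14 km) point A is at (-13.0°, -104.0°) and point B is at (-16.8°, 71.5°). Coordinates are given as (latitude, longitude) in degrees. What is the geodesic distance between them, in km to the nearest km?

In radians: φ₁ = -0.2269, φ₂ = -0.2932, Δλ = 175.500° = 3.0631 rad.
cos c = sin φ₁ sin φ₂ + cos φ₁ cos φ₂ cos Δλ = (-0.2250)(-0.2890) + (0.9744)(0.9573)(-0.9969) = -0.86489,
so c = arccos(-0.86489) = 2.61573 rad.
Distance = R·c = 6378.14 × 2.6157 ≈ 16683 km.

16683 km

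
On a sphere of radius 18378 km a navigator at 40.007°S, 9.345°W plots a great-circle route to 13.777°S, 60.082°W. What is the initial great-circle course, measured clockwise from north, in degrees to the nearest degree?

286°

Δλ = -50.737° = -0.8855 rad.
y = sin Δλ · cos φ₂ = (-0.7742)(0.9712) = -0.7520
x = cos φ₁ sin φ₂ − sin φ₁ cos φ₂ cos Δλ = (0.7660)(-0.2381) − (-0.6429)(0.9712)(0.6329) = 0.2128
θ = atan2(y, x) = -74.20°; adding 360° gives 286°.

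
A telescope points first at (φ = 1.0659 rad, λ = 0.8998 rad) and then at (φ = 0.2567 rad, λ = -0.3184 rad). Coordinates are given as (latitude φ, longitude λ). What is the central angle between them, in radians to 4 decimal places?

Let φ₁ = 1.0659 rad, φ₂ = 0.2567 rad, and Δλ = -1.2182 rad.
cos c = sin φ₁ sin φ₂ + cos φ₁ cos φ₂ cos Δλ = (0.8752)(0.2539) + (0.4837)(0.9672)(0.3453) = 0.38378,
so c = arccos(0.38378) = 1.17691 rad.
So the angular separation is 1.1769 rad.

1.1769 rad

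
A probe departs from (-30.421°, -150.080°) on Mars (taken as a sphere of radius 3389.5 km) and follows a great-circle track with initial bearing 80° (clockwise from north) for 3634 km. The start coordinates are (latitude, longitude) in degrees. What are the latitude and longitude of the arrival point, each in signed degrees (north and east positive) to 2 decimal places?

-6.35°, -89.60°

Angular distance δ = d/R = 3634/3389.5 = 1.07213 rad; initial bearing θ = 1.3963 rad.
sin φ₂ = sin φ₁ cos δ + cos φ₁ sin δ cos θ = (-0.5063)(0.4783) + (0.8623)(0.8782)(0.1736) = -0.1107, so φ₂ = -6.35°.
Δλ = atan2(sin θ sin δ cos φ₁, cos δ − sin φ₁ sin φ₂) = atan2(0.7458, 0.4222) = 60.485°.
λ₂ = -150.080° + 60.485° = -89.60°.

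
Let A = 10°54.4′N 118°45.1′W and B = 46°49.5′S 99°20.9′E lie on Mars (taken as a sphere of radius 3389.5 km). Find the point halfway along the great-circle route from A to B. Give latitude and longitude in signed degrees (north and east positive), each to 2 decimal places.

-41.41°, -162.34°

Central angle δ = 2.3006 rad. Interpolating on the sphere with fraction f = 0.5:
P = [sin((1−f)δ)·A + sin(fδ)·B] / sin δ = 1.2248·A + 1.2248·B in Cartesian coordinates,
giving P = (-0.7146, -0.2275, -0.6615), i.e. latitude -41.41°, longitude -162.34°.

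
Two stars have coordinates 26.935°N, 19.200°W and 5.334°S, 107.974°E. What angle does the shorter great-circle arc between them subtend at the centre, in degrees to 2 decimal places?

With latitudes φ₁ = 26.935°, φ₂ = -5.334° and longitude difference Δλ = 127.174°:
cos c = sin φ₁ sin φ₂ + cos φ₁ cos φ₂ cos Δλ = (0.4530)(-0.0930) + (0.8915)(0.9957)(-0.6042) = -0.57847,
so c = arccos(-0.57847) = 2.18764 rad.
So the angular separation is 125.34°.

125.34°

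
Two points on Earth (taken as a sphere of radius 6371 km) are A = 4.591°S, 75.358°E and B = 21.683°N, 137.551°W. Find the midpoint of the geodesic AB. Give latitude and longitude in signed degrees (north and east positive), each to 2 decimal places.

27.78°, 142.13°

Central angle δ = 2.5102 rad. Interpolating on the sphere with fraction f = 0.5:
P = [sin((1−f)δ)·A + sin(fδ)·B] / sin δ = 1.6104·A + 1.6104·B in Cartesian coordinates,
giving P = (-0.6984, 0.5431, 0.4661), i.e. latitude 27.78°, longitude 142.13°.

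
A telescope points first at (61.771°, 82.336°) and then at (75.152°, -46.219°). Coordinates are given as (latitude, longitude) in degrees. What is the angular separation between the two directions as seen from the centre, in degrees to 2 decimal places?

With latitudes φ₁ = 61.771°, φ₂ = 75.152° and longitude difference Δλ = -128.555°:
cos c = sin φ₁ sin φ₂ + cos φ₁ cos φ₂ cos Δλ = (0.8811)(0.9666) + (0.4730)(0.2563)(-0.6233) = 0.77610,
so c = arccos(0.77610) = 0.68234 rad.
So the angular separation is 39.10°.

39.10°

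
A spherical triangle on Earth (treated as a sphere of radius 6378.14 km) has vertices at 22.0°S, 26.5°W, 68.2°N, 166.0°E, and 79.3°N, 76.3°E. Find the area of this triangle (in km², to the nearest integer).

19712179 km²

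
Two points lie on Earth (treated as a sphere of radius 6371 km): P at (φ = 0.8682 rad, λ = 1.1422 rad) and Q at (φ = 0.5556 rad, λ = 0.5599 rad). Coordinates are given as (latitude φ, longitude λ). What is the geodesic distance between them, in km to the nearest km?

3399 km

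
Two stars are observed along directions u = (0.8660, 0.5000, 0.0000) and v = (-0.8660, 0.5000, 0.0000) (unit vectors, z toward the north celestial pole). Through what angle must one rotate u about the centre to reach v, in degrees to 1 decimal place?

u·v = -0.5000; |u| = 1.0000, |v| = 1.0000.
cos θ = (u·v)/(|u||v|) = -0.5000, so θ = 120.0°.

120.0°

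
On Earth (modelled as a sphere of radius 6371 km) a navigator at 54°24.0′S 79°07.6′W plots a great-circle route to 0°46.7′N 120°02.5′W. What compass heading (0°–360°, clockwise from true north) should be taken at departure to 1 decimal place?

313.5°

Δλ = -40.915° = -0.7141 rad.
y = sin Δλ · cos φ₂ = (-0.6549)(0.9999) = -0.6549
x = cos φ₁ sin φ₂ − sin φ₁ cos φ₂ cos Δλ = (0.5821)(0.0136) − (-0.8131)(0.9999)(0.7557) = 0.6223
θ = atan2(y, x) = -46.46°; adding 360° gives 313.5°.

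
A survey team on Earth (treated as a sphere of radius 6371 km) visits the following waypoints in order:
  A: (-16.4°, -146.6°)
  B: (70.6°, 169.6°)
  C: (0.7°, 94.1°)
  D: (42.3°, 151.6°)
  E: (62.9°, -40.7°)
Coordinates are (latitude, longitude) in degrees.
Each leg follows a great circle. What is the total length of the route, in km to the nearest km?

35256 km

Leg A→B: central angle 1.6071 rad, distance 10239.0 km.
Leg B→C: central angle 1.4760 rad, distance 9403.4 km.
Leg C→D: central angle 1.1532 rad, distance 7346.8 km.
Leg D→E: central angle 1.2975 rad, distance 8266.3 km.
Total: 10239.0 + 9403.4 + 7346.8 + 8266.3 ≈ 35256 km.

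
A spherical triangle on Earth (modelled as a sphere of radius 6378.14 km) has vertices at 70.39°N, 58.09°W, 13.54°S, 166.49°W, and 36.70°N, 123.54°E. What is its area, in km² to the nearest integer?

54838011 km²

Side lengths (central angles): a = 1.4434, b = 1.2724, c = 1.9003 rad; semiperimeter s = 2.3080.
By l'Huilier's theorem, tan(E/4) = √[tan(s/2) tan((s−a)/2) tan((s−b)/2) tan((s−c)/2)], giving spherical excess E = 1.3480 rad.
Area = E·R² = 1.3480 × (6378.14)² ≈ 54838011 km².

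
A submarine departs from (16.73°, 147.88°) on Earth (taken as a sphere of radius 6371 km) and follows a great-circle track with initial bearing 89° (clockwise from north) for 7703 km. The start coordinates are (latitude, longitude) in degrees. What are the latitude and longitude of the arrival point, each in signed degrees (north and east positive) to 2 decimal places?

6.75°, -141.79°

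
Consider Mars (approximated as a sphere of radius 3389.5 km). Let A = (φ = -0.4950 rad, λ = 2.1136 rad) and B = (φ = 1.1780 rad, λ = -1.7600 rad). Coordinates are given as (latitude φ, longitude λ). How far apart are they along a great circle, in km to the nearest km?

Let φ₁ = -0.4950 rad, φ₂ = 1.1780 rad, and Δλ = 2.4096 rad.
cos c = sin φ₁ sin φ₂ + cos φ₁ cos φ₂ cos Δλ = (-0.4750)(0.9238) + (0.8800)(0.3828)(-0.7438) = -0.68940,
so c = arccos(-0.68940) = 2.33146 rad.
Distance = R·c = 3389.5 × 2.3315 ≈ 7902 km.

7902 km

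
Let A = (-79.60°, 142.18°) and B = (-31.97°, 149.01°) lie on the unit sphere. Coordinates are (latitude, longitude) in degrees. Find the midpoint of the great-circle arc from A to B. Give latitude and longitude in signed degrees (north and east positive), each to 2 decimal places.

The central angle between A and B is δ = 0.8328 rad.
With f = 0.5, the slerp weights are sin((1−f)δ)/sin δ = 0.5467 and sin(fδ)/sin δ = 0.5467.
Weighted sum of the unit vectors: (0.5467)·(-0.1426,0.1107,-0.9836) + (0.5467)·(-0.7272,0.4368,-0.5295) = (-0.4755, 0.2993, -0.8272).
Converting back: φ = atan2(z, √(x²+y²)) = -55.81°, λ = atan2(y, x) = 147.81°.

-55.81°, 147.81°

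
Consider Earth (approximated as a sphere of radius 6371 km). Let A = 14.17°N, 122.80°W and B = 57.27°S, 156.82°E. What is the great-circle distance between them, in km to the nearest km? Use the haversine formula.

Let φ₁ = 0.2473 rad, φ₂ = -0.9996 rad, and Δλ = -1.4029 rad.
Haversine: a = sin²(Δφ/2) + cos φ₁ cos φ₂ sin²(Δλ/2) = 0.3409 + (0.9696)(0.5407)(0.4164) = 0.55916.
Central angle c = 2·arcsin(√a) = 1.68940 rad.
Distance = R·c = 6371 × 1.6894 ≈ 10763 km.

10763 km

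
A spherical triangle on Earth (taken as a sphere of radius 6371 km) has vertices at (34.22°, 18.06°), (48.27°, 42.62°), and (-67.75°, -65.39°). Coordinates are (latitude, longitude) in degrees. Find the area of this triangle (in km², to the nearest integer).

13790980 km²

Side lengths (central angles): a = 2.4475, b = 2.0769, c = 0.4020 rad; semiperimeter s = 2.4632.
By l'Huilier's theorem, tan(E/4) = √[tan(s/2) tan((s−a)/2) tan((s−b)/2) tan((s−c)/2)], giving spherical excess E = 0.3398 rad.
Area = E·R² = 0.3398 × (6371)² ≈ 13790980 km².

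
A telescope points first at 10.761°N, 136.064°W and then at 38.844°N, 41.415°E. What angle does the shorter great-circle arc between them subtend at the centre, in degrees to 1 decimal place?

130.3°

In radians: φ₁ = 0.1878, φ₂ = 0.6780, Δλ = 177.479° = 3.0976 rad.
Haversine: a = sin²(Δφ/2) + cos φ₁ cos φ₂ sin²(Δλ/2) = 0.0589 + (0.9824)(0.7789)(0.9995) = 0.82366.
Central angle c = 2·arcsin(√a) = 2.27485 rad.
So the angular separation is 130.3°.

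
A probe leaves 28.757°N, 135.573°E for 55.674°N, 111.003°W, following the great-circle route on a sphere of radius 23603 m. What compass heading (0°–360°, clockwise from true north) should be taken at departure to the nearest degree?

32°

With φ₁ = 0.5019, φ₂ = 0.9717, Δλ = 1.9796 rad, the forward-azimuth formula gives
θ = atan2( sin Δλ cos φ₂ , cos φ₁ sin φ₂ − sin φ₁ cos φ₂ cos Δλ ) = atan2(0.5174, 0.8318) = 31.88°.
So the initial bearing is 32°.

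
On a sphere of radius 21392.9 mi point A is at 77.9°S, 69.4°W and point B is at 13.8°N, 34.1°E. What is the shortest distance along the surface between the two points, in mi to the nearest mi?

39692 mi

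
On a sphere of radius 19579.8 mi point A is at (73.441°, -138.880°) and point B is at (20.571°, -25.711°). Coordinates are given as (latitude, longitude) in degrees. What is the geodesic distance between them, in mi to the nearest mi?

26175 mi

In radians: φ₁ = 1.2818, φ₂ = 0.3590, Δλ = 113.169° = 1.9752 rad.
cos c = sin φ₁ sin φ₂ + cos φ₁ cos φ₂ cos Δλ = (0.9585)(0.3514) + (0.2850)(0.9362)(-0.3934) = 0.23181,
so c = arccos(0.23181) = 1.33686 rad.
Distance = R·c = 19579.8 × 1.3369 ≈ 26175 mi.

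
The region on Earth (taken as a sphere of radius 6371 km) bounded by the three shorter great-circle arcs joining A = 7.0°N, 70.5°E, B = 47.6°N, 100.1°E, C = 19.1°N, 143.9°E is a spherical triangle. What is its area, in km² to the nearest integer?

15019367 km²

Side lengths (central angles): a = 0.7933, b = 1.2579, c = 0.8340 rad; semiperimeter s = 1.4426.
By l'Huilier's theorem, tan(E/4) = √[tan(s/2) tan((s−a)/2) tan((s−b)/2) tan((s−c)/2)], giving spherical excess E = 0.3700 rad.
Area = E·R² = 0.3700 × (6371)² ≈ 15019367 km².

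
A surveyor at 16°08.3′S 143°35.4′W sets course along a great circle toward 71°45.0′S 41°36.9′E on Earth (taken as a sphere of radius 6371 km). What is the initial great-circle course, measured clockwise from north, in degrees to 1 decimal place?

181.6°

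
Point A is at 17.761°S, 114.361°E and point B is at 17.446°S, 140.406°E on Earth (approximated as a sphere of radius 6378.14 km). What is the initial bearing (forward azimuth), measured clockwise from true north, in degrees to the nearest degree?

93°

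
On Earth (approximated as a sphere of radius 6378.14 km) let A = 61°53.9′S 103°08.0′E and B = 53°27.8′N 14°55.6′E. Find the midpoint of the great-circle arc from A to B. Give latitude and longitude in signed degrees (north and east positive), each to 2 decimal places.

Central angle δ = 2.3462 rad. Interpolating on the sphere with fraction f = 0.5:
P = [sin((1−f)δ)·A + sin(fδ)·B] / sin δ = 1.2910·A + 1.2910·B in Cartesian coordinates,
giving P = (0.6045, 0.7901, -0.1015), i.e. latitude -5.83°, longitude 52.58°.

-5.83°, 52.58°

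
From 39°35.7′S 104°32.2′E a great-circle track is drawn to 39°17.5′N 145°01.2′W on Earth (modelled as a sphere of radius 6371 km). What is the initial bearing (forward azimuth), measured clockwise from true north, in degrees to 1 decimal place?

With φ₁ = -0.6911, φ₂ = 0.6858, Δλ = 1.9276 rad, the forward-azimuth formula gives
θ = atan2( sin Δλ cos φ₂ , cos φ₁ sin φ₂ − sin φ₁ cos φ₂ cos Δλ ) = atan2(0.7252, 0.3157) = 66.48°.
So the initial bearing is 66.5°.

66.5°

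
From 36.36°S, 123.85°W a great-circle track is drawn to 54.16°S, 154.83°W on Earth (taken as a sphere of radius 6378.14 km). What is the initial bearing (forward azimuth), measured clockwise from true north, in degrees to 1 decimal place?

220.3°

Δλ = -30.980° = -0.5407 rad.
y = sin Δλ · cos φ₂ = (-0.5147)(0.5855) = -0.3014
x = cos φ₁ sin φ₂ − sin φ₁ cos φ₂ cos Δλ = (0.8053)(-0.8107) − (-0.5929)(0.5855)(0.8573) = -0.3552
θ = atan2(y, x) = -139.69°; adding 360° gives 220.3°.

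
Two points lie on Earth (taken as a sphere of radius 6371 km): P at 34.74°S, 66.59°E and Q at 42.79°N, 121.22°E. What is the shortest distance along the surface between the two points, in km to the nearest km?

In radians: φ₁ = -0.6063, φ₂ = 0.7468, Δλ = 54.630° = 0.9535 rad.
Haversine: a = sin²(Δφ/2) + cos φ₁ cos φ₂ sin²(Δλ/2) = 0.3920 + (0.8217)(0.7338)(0.2106) = 0.51902.
Central angle c = 2·arcsin(√a) = 1.60884 rad.
Distance = R·c = 6371 × 1.6088 ≈ 10250 km.

10250 km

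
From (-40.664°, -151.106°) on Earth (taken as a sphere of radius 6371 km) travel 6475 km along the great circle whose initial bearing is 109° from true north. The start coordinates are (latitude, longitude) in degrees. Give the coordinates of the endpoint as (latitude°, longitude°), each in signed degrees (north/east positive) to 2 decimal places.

-33.58°, -76.35°

Angular distance δ = d/R = 6475/6371 = 1.01632 rad; initial bearing θ = 1.9024 rad.
sin φ₂ = sin φ₁ cos δ + cos φ₁ sin δ cos θ = (-0.6516)(0.5265) + (0.7585)(0.8502)(-0.3256) = -0.5530, so φ₂ = -33.58°.
Δλ = atan2(sin θ sin δ cos φ₁, cos δ − sin φ₁ sin φ₂) = atan2(0.6098, 0.1661) = 74.760°.
λ₂ = -151.106° + 74.760° = -76.35°.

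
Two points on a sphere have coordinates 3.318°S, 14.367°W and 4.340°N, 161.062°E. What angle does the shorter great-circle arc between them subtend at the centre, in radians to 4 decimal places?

With latitudes φ₁ = -3.318°, φ₂ = 4.340° and longitude difference Δλ = 175.429°:
cos c = sin φ₁ sin φ₂ + cos φ₁ cos φ₂ cos Δλ = (-0.0579)(0.0757) + (0.9983)(0.9971)(-0.9968) = -0.99667,
so c = arccos(-0.99667) = 3.06002 rad.
So the angular separation is 3.0600 rad.

3.0600 rad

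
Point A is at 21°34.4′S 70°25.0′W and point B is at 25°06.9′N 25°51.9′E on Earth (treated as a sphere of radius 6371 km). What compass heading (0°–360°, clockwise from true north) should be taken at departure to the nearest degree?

With φ₁ = -0.3765, φ₂ = 0.4383, Δλ = 1.6804 rad, the forward-azimuth formula gives
θ = atan2( sin Δλ cos φ₂ , cos φ₁ sin φ₂ − sin φ₁ cos φ₂ cos Δλ ) = atan2(0.9000, 0.3583) = 68.29°.
So the initial bearing is 68°.

68°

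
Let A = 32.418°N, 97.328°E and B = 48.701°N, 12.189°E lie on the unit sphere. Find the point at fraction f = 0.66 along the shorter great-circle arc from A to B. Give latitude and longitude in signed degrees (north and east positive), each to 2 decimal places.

51.29°, 45.70°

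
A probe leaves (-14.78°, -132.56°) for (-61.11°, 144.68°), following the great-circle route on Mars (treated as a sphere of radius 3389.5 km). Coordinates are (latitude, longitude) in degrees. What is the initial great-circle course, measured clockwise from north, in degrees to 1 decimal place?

Δλ = -82.760° = -1.4444 rad.
y = sin Δλ · cos φ₂ = (-0.9920)(0.4831) = -0.4793
x = cos φ₁ sin φ₂ − sin φ₁ cos φ₂ cos Δλ = (0.9669)(-0.8755) − (-0.2551)(0.4831)(0.1260) = -0.8310
θ = atan2(y, x) = -150.03°; adding 360° gives 210.0°.

210.0°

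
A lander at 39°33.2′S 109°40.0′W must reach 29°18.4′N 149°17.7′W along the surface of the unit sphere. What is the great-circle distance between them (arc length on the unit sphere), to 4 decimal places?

1.3632

Let φ₁ = -0.6903 rad, φ₂ = 0.5115 rad, and Δλ = -0.6916 rad.
Haversine: a = sin²(Δφ/2) + cos φ₁ cos φ₂ sin²(Δλ/2) = 0.3197 + (0.7710)(0.8720)(0.1149) = 0.39693.
Central angle c = 2·arcsin(√a) = 1.36317 rad.
On the unit sphere the arc length equals the central angle: 1.3632.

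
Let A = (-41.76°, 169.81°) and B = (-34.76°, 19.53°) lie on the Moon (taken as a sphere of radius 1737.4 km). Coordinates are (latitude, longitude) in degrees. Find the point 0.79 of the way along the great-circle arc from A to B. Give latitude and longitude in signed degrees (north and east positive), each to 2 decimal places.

-53.42°, 32.38°

The central angle between A and B is δ = 1.7239 rad.
With f = 0.79, the slerp weights are sin((1−f)δ)/sin δ = 0.3584 and sin(fδ)/sin δ = 0.9898.
Weighted sum of the unit vectors: (0.3584)·(-0.7342,0.1320,-0.6660) + (0.9898)·(0.7743,0.2746,-0.5701) = (0.5033, 0.3191, -0.8030).
Converting back: φ = atan2(z, √(x²+y²)) = -53.42°, λ = atan2(y, x) = 32.38°.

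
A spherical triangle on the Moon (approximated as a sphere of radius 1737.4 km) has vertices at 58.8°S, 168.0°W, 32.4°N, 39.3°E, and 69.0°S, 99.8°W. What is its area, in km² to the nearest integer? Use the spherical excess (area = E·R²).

Side lengths (central angles): a = 2.3876, b = 0.5207, c = 2.5811 rad; semiperimeter s = 2.7447.
By l'Huilier's theorem, tan(E/4) = √[tan(s/2) tan((s−a)/2) tan((s−b)/2) tan((s−c)/2)], giving spherical excess E = 1.4731 rad.
Area = E·R² = 1.4731 × (1737.4)² ≈ 4446670 km².

4446670 km²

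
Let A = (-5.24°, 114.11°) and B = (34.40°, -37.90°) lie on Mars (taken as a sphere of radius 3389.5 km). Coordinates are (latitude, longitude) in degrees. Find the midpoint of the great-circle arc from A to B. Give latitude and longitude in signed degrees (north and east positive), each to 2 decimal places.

The central angle between A and B is δ = 2.4609 rad.
With f = 0.5, the slerp weights are sin((1−f)δ)/sin δ = 1.4979 and sin(fδ)/sin δ = 1.4979.
Weighted sum of the unit vectors: (1.4979)·(-0.4068,0.9089,-0.0913) + (1.4979)·(0.6511,-0.5069,0.5650) = (0.3659, 0.6023, 0.7095).
Converting back: φ = atan2(z, √(x²+y²)) = 45.19°, λ = atan2(y, x) = 58.72°.

45.19°, 58.72°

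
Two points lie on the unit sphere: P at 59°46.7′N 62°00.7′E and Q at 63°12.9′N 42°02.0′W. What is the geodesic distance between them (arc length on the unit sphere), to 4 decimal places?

With latitudes φ₁ = 59.778°, φ₂ = 63.215° and longitude difference Δλ = -104.045°:
cos c = sin φ₁ sin φ₂ + cos φ₁ cos φ₂ cos Δλ = (0.8641)(0.8927) + (0.5033)(0.4506)(-0.2427) = 0.71632,
so c = arccos(0.71632) = 0.77228 rad.
On the unit sphere the arc length equals the central angle: 0.7723.

0.7723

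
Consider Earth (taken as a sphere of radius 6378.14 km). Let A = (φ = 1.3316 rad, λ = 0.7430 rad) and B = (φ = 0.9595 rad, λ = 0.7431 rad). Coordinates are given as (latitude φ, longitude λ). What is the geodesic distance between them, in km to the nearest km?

With latitudes φ₁ = 76.295°, φ₂ = 54.975° and longitude difference Δλ = 0.006°:
cos c = sin φ₁ sin φ₂ + cos φ₁ cos φ₂ cos Δλ = (0.9715)(0.8189) + (0.2369)(0.5739)(1.0000) = 0.93157,
so c = arccos(0.93157) = 0.37210 rad.
Distance = R·c = 6378.14 × 0.3721 ≈ 2373 km.

2373 km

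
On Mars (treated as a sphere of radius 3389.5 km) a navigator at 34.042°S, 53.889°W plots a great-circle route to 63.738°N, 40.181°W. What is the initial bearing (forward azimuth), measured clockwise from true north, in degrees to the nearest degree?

6°

With φ₁ = -0.5941, φ₂ = 1.1124, Δλ = 0.2392 rad, the forward-azimuth formula gives
θ = atan2( sin Δλ cos φ₂ , cos φ₁ sin φ₂ − sin φ₁ cos φ₂ cos Δλ ) = atan2(0.1049, 0.9837) = 6.08°.
So the initial bearing is 6°.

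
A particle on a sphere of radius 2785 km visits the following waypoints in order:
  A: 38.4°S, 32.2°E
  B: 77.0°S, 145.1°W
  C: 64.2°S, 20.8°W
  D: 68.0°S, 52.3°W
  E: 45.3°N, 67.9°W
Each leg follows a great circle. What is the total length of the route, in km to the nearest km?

Leg A→B: central angle 1.1273 rad, distance 3139.4 km.
Leg B→C: central angle 0.6058 rad, distance 1687.0 km.
Leg C→D: central angle 0.2295 rad, distance 639.2 km.
Leg D→E: central angle 1.9881 rad, distance 5536.7 km.
Total: 3139.4 + 1687.0 + 639.2 + 5536.7 ≈ 11002 km.

11002 km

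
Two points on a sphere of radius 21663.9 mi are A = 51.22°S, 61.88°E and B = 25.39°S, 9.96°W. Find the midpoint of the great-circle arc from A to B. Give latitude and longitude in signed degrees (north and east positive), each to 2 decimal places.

-44.04°, 18.48°

The central angle between A and B is δ = 1.0349 rad.
With f = 0.5, the slerp weights are sin((1−f)δ)/sin δ = 0.5753 and sin(fδ)/sin δ = 0.5753.
Weighted sum of the unit vectors: (0.5753)·(0.2952,0.5524,-0.7796) + (0.5753)·(0.8898,-0.1563,-0.4288) = (0.6818, 0.2279, -0.6952).
Converting back: φ = atan2(z, √(x²+y²)) = -44.04°, λ = atan2(y, x) = 18.48°.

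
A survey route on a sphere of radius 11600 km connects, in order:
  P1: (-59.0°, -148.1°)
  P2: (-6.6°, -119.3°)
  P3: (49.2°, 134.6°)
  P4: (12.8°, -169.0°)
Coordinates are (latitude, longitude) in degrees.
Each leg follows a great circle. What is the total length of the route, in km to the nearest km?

44739 km

Leg P1→P2: central angle 0.9922 rad, distance 11509.4 km.
Leg P2→P3: central angle 1.8411 rad, distance 21356.6 km.
Leg P3→P4: central angle 1.0236 rad, distance 11873.4 km.
Total: 11509.4 + 21356.6 + 11873.4 ≈ 44739 km.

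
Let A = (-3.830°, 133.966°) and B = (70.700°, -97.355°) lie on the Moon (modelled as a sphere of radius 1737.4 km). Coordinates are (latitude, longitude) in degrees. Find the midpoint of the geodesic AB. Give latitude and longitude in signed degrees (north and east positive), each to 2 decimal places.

46.50°, 152.03°

The central angle between A and B is δ = 1.8433 rad.
With f = 0.5, the slerp weights are sin((1−f)δ)/sin δ = 0.8271 and sin(fδ)/sin δ = 0.8271.
Weighted sum of the unit vectors: (0.8271)·(-0.6927,0.7181,-0.0668) + (0.8271)·(-0.0423,-0.3278,0.9438) = (-0.6079, 0.3229, 0.7254).
Converting back: φ = atan2(z, √(x²+y²)) = 46.50°, λ = atan2(y, x) = 152.03°.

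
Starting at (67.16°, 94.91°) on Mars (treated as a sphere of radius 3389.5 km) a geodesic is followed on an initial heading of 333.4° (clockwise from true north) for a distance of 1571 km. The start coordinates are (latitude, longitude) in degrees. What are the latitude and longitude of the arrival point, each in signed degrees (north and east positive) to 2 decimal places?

78.39°, -1.14°

Angular distance δ = d/R = 1571/3389.5 = 0.46349 rad; initial bearing θ = 5.8189 rad.
sin φ₂ = sin φ₁ cos δ + cos φ₁ sin δ cos θ = (0.9216)(0.8945) + (0.3882)(0.4471)(0.8942) = 0.9795, so φ₂ = 78.39°.
Δλ = atan2(sin θ sin δ cos φ₁, cos δ − sin φ₁ sin φ₂) = atan2(-0.0777, -0.0082) = -96.046°.
λ₂ = 94.910° − 96.046° = -1.14°.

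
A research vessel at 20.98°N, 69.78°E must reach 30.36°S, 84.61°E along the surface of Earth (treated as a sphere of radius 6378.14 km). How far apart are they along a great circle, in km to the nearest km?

5931 km

In radians: φ₁ = 0.3662, φ₂ = -0.5299, Δλ = 14.830° = 0.2588 rad.
Haversine: a = sin²(Δφ/2) + cos φ₁ cos φ₂ sin²(Δλ/2) = 0.1877 + (0.9337)(0.8629)(0.0167) = 0.20107.
Central angle c = 2·arcsin(√a) = 0.92997 rad.
Distance = R·c = 6378.14 × 0.9300 ≈ 5931 km.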